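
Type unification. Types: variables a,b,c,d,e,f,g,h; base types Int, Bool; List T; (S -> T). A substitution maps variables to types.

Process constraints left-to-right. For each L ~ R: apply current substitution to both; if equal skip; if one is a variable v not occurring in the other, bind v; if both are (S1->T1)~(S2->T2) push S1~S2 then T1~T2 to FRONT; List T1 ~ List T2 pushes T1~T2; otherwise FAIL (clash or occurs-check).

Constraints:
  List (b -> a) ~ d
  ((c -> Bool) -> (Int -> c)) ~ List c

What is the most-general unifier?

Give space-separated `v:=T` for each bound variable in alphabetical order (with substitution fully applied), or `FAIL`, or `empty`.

step 1: unify List (b -> a) ~ d  [subst: {-} | 1 pending]
  bind d := List (b -> a)
step 2: unify ((c -> Bool) -> (Int -> c)) ~ List c  [subst: {d:=List (b -> a)} | 0 pending]
  clash: ((c -> Bool) -> (Int -> c)) vs List c

Answer: FAIL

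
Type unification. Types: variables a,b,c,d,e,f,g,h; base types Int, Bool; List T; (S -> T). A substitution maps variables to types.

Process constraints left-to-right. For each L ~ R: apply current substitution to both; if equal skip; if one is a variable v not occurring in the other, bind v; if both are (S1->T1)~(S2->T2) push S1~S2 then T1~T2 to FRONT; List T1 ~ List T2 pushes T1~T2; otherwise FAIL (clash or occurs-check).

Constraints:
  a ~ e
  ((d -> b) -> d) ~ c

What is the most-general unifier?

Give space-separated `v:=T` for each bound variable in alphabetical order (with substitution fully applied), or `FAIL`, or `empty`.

Answer: a:=e c:=((d -> b) -> d)

Derivation:
step 1: unify a ~ e  [subst: {-} | 1 pending]
  bind a := e
step 2: unify ((d -> b) -> d) ~ c  [subst: {a:=e} | 0 pending]
  bind c := ((d -> b) -> d)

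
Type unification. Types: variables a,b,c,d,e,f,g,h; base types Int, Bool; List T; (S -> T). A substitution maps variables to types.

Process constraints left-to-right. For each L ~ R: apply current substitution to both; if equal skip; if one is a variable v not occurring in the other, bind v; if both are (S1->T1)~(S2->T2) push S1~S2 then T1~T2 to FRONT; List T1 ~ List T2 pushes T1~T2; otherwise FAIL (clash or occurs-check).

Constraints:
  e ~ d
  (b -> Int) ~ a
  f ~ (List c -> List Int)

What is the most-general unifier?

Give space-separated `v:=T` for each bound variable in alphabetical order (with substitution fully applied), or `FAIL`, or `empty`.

Answer: a:=(b -> Int) e:=d f:=(List c -> List Int)

Derivation:
step 1: unify e ~ d  [subst: {-} | 2 pending]
  bind e := d
step 2: unify (b -> Int) ~ a  [subst: {e:=d} | 1 pending]
  bind a := (b -> Int)
step 3: unify f ~ (List c -> List Int)  [subst: {e:=d, a:=(b -> Int)} | 0 pending]
  bind f := (List c -> List Int)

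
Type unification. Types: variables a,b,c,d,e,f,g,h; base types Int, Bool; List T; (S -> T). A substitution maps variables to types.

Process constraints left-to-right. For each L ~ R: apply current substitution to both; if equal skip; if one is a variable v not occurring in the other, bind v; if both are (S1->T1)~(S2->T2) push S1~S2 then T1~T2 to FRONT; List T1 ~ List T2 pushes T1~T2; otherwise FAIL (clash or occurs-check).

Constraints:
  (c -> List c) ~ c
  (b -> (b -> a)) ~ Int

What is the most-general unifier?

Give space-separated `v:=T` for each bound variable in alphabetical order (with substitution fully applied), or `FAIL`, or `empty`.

Answer: FAIL

Derivation:
step 1: unify (c -> List c) ~ c  [subst: {-} | 1 pending]
  occurs-check fail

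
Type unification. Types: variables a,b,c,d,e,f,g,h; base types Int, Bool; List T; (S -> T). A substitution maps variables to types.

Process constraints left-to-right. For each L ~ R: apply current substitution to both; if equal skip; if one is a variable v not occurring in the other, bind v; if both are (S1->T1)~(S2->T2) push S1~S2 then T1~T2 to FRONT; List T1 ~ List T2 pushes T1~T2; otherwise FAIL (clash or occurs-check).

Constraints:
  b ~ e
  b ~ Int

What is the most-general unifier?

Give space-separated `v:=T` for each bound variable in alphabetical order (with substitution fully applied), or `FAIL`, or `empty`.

step 1: unify b ~ e  [subst: {-} | 1 pending]
  bind b := e
step 2: unify e ~ Int  [subst: {b:=e} | 0 pending]
  bind e := Int

Answer: b:=Int e:=Int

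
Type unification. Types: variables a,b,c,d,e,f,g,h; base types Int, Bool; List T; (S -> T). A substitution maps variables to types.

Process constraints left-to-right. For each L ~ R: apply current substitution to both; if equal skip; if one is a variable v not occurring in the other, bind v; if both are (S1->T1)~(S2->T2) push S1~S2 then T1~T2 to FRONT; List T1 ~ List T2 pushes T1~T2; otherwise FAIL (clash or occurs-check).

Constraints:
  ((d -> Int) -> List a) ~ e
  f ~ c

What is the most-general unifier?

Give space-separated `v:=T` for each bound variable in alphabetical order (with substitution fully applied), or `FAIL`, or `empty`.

step 1: unify ((d -> Int) -> List a) ~ e  [subst: {-} | 1 pending]
  bind e := ((d -> Int) -> List a)
step 2: unify f ~ c  [subst: {e:=((d -> Int) -> List a)} | 0 pending]
  bind f := c

Answer: e:=((d -> Int) -> List a) f:=c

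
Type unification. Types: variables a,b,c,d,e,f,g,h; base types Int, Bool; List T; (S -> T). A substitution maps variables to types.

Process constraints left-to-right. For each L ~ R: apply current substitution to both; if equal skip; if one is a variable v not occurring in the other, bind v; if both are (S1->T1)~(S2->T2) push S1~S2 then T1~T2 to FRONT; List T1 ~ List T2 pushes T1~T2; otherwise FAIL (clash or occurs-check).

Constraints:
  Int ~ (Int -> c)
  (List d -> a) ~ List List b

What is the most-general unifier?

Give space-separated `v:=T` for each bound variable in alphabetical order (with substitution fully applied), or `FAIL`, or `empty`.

step 1: unify Int ~ (Int -> c)  [subst: {-} | 1 pending]
  clash: Int vs (Int -> c)

Answer: FAIL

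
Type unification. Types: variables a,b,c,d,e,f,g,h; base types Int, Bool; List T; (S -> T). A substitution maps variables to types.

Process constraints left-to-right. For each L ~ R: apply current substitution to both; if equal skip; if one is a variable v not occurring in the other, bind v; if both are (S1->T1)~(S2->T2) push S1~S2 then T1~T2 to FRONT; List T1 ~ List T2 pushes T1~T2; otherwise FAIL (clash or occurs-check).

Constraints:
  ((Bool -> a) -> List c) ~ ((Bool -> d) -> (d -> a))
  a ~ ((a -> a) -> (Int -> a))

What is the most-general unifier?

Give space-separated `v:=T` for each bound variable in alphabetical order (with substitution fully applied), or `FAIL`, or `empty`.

Answer: FAIL

Derivation:
step 1: unify ((Bool -> a) -> List c) ~ ((Bool -> d) -> (d -> a))  [subst: {-} | 1 pending]
  -> decompose arrow: push (Bool -> a)~(Bool -> d), List c~(d -> a)
step 2: unify (Bool -> a) ~ (Bool -> d)  [subst: {-} | 2 pending]
  -> decompose arrow: push Bool~Bool, a~d
step 3: unify Bool ~ Bool  [subst: {-} | 3 pending]
  -> identical, skip
step 4: unify a ~ d  [subst: {-} | 2 pending]
  bind a := d
step 5: unify List c ~ (d -> d)  [subst: {a:=d} | 1 pending]
  clash: List c vs (d -> d)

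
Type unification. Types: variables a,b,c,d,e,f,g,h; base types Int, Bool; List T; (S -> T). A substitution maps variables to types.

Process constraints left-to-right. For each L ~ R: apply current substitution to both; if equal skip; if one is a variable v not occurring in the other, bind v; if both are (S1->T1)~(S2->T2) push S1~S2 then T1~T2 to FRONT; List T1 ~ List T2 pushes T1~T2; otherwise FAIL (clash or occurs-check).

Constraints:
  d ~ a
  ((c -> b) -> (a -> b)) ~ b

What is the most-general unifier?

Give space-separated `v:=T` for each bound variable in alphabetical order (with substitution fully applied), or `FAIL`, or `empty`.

Answer: FAIL

Derivation:
step 1: unify d ~ a  [subst: {-} | 1 pending]
  bind d := a
step 2: unify ((c -> b) -> (a -> b)) ~ b  [subst: {d:=a} | 0 pending]
  occurs-check fail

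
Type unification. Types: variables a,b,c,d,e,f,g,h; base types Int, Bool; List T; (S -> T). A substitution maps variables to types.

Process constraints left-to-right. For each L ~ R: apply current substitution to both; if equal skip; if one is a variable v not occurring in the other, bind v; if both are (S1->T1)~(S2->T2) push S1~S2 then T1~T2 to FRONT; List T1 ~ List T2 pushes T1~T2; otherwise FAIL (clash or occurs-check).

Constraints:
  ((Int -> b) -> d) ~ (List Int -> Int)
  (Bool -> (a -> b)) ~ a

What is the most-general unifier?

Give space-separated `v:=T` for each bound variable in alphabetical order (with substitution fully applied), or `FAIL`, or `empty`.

Answer: FAIL

Derivation:
step 1: unify ((Int -> b) -> d) ~ (List Int -> Int)  [subst: {-} | 1 pending]
  -> decompose arrow: push (Int -> b)~List Int, d~Int
step 2: unify (Int -> b) ~ List Int  [subst: {-} | 2 pending]
  clash: (Int -> b) vs List Int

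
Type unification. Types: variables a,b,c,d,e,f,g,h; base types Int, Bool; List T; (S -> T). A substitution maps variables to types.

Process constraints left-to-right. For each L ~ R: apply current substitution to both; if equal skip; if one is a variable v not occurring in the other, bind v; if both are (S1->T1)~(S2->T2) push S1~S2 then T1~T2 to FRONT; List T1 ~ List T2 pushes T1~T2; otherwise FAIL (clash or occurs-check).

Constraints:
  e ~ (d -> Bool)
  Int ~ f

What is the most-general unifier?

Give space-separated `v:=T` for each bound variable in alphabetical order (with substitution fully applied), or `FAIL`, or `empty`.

Answer: e:=(d -> Bool) f:=Int

Derivation:
step 1: unify e ~ (d -> Bool)  [subst: {-} | 1 pending]
  bind e := (d -> Bool)
step 2: unify Int ~ f  [subst: {e:=(d -> Bool)} | 0 pending]
  bind f := Int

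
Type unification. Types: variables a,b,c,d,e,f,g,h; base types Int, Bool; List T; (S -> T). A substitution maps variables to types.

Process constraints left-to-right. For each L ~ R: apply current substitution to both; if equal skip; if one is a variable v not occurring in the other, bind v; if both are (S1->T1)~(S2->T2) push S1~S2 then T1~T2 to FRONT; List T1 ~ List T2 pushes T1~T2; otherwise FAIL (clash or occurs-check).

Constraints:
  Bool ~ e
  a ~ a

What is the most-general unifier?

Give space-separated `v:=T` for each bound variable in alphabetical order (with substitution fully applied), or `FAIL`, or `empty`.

step 1: unify Bool ~ e  [subst: {-} | 1 pending]
  bind e := Bool
step 2: unify a ~ a  [subst: {e:=Bool} | 0 pending]
  -> identical, skip

Answer: e:=Bool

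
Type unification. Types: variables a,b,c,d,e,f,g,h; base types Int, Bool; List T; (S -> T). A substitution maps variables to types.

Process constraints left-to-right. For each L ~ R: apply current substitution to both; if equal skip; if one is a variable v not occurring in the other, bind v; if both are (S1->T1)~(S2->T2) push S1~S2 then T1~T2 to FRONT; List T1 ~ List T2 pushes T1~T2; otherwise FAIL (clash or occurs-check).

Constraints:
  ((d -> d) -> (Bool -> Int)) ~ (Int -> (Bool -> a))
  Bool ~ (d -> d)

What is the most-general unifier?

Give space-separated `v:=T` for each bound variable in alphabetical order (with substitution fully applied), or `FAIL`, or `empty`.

Answer: FAIL

Derivation:
step 1: unify ((d -> d) -> (Bool -> Int)) ~ (Int -> (Bool -> a))  [subst: {-} | 1 pending]
  -> decompose arrow: push (d -> d)~Int, (Bool -> Int)~(Bool -> a)
step 2: unify (d -> d) ~ Int  [subst: {-} | 2 pending]
  clash: (d -> d) vs Int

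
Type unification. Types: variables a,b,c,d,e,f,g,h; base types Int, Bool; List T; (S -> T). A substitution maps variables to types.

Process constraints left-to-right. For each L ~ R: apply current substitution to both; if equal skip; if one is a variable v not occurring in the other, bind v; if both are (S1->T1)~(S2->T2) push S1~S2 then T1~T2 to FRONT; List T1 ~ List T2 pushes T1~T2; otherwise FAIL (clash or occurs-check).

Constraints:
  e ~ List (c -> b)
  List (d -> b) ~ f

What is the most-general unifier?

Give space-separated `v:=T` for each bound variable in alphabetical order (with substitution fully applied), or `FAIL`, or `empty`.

Answer: e:=List (c -> b) f:=List (d -> b)

Derivation:
step 1: unify e ~ List (c -> b)  [subst: {-} | 1 pending]
  bind e := List (c -> b)
step 2: unify List (d -> b) ~ f  [subst: {e:=List (c -> b)} | 0 pending]
  bind f := List (d -> b)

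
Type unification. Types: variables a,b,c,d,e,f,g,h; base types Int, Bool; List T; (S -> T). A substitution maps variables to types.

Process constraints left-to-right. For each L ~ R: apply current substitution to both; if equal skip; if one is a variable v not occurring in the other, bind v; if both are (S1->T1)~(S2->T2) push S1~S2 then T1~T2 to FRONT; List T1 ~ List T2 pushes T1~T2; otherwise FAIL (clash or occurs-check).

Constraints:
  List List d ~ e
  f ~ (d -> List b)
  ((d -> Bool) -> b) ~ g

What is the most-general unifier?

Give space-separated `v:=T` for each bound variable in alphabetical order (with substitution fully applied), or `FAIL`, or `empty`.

Answer: e:=List List d f:=(d -> List b) g:=((d -> Bool) -> b)

Derivation:
step 1: unify List List d ~ e  [subst: {-} | 2 pending]
  bind e := List List d
step 2: unify f ~ (d -> List b)  [subst: {e:=List List d} | 1 pending]
  bind f := (d -> List b)
step 3: unify ((d -> Bool) -> b) ~ g  [subst: {e:=List List d, f:=(d -> List b)} | 0 pending]
  bind g := ((d -> Bool) -> b)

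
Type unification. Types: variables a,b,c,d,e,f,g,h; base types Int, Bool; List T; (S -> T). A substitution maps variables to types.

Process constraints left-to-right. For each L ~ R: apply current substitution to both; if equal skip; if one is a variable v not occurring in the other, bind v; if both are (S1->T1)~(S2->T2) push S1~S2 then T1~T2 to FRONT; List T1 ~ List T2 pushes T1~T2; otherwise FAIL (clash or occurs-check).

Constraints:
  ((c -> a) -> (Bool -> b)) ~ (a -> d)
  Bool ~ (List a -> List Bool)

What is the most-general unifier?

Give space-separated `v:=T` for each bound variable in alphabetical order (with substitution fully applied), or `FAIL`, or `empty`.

Answer: FAIL

Derivation:
step 1: unify ((c -> a) -> (Bool -> b)) ~ (a -> d)  [subst: {-} | 1 pending]
  -> decompose arrow: push (c -> a)~a, (Bool -> b)~d
step 2: unify (c -> a) ~ a  [subst: {-} | 2 pending]
  occurs-check fail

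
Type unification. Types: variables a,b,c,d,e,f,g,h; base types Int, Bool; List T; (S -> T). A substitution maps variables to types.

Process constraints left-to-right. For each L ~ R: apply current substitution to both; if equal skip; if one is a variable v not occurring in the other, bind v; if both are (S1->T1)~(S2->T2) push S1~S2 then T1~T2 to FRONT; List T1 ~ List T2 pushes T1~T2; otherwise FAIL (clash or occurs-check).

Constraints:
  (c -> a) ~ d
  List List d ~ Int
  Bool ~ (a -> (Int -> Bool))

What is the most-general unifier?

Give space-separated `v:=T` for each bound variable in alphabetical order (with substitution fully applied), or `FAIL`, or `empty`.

Answer: FAIL

Derivation:
step 1: unify (c -> a) ~ d  [subst: {-} | 2 pending]
  bind d := (c -> a)
step 2: unify List List (c -> a) ~ Int  [subst: {d:=(c -> a)} | 1 pending]
  clash: List List (c -> a) vs Int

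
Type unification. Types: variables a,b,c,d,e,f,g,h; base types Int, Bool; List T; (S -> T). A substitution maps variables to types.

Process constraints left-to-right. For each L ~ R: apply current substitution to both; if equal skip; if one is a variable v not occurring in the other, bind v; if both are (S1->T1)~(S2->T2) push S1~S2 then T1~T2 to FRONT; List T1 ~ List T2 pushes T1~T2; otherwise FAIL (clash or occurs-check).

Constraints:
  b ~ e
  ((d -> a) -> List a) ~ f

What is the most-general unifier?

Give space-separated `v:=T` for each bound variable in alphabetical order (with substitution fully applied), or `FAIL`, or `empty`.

step 1: unify b ~ e  [subst: {-} | 1 pending]
  bind b := e
step 2: unify ((d -> a) -> List a) ~ f  [subst: {b:=e} | 0 pending]
  bind f := ((d -> a) -> List a)

Answer: b:=e f:=((d -> a) -> List a)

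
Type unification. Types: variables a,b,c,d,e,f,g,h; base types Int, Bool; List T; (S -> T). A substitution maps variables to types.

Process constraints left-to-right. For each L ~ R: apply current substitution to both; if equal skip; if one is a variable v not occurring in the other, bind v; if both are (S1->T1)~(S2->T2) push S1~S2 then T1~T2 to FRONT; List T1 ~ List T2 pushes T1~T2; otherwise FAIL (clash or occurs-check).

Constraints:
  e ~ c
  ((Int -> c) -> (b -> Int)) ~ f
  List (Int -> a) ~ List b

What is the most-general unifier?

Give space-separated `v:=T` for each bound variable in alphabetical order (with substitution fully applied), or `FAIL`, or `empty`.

step 1: unify e ~ c  [subst: {-} | 2 pending]
  bind e := c
step 2: unify ((Int -> c) -> (b -> Int)) ~ f  [subst: {e:=c} | 1 pending]
  bind f := ((Int -> c) -> (b -> Int))
step 3: unify List (Int -> a) ~ List b  [subst: {e:=c, f:=((Int -> c) -> (b -> Int))} | 0 pending]
  -> decompose List: push (Int -> a)~b
step 4: unify (Int -> a) ~ b  [subst: {e:=c, f:=((Int -> c) -> (b -> Int))} | 0 pending]
  bind b := (Int -> a)

Answer: b:=(Int -> a) e:=c f:=((Int -> c) -> ((Int -> a) -> Int))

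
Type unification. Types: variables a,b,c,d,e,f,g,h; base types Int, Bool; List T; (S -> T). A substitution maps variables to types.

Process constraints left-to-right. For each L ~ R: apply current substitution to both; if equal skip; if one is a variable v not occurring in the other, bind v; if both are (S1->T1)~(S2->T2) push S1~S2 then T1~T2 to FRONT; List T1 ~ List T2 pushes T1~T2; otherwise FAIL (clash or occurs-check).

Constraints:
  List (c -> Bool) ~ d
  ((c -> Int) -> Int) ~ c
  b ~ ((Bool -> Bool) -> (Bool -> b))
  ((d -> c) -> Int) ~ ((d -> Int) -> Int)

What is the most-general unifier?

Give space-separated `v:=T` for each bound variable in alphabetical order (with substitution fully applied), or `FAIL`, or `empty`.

step 1: unify List (c -> Bool) ~ d  [subst: {-} | 3 pending]
  bind d := List (c -> Bool)
step 2: unify ((c -> Int) -> Int) ~ c  [subst: {d:=List (c -> Bool)} | 2 pending]
  occurs-check fail

Answer: FAIL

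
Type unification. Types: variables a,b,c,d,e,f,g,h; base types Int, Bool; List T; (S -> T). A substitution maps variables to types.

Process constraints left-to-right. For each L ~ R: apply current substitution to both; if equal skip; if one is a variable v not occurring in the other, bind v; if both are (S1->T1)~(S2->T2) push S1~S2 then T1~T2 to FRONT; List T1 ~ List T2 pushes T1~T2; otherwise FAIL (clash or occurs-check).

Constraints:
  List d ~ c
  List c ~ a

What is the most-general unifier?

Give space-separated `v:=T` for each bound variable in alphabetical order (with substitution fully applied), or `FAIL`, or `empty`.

Answer: a:=List List d c:=List d

Derivation:
step 1: unify List d ~ c  [subst: {-} | 1 pending]
  bind c := List d
step 2: unify List List d ~ a  [subst: {c:=List d} | 0 pending]
  bind a := List List d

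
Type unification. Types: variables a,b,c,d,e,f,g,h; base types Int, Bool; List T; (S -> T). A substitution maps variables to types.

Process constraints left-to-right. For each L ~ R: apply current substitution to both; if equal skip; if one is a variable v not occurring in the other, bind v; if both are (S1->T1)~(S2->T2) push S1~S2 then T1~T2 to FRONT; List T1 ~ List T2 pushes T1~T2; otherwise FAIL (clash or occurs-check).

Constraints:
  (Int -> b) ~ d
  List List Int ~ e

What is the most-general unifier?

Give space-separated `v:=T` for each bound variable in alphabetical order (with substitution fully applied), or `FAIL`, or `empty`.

Answer: d:=(Int -> b) e:=List List Int

Derivation:
step 1: unify (Int -> b) ~ d  [subst: {-} | 1 pending]
  bind d := (Int -> b)
step 2: unify List List Int ~ e  [subst: {d:=(Int -> b)} | 0 pending]
  bind e := List List Int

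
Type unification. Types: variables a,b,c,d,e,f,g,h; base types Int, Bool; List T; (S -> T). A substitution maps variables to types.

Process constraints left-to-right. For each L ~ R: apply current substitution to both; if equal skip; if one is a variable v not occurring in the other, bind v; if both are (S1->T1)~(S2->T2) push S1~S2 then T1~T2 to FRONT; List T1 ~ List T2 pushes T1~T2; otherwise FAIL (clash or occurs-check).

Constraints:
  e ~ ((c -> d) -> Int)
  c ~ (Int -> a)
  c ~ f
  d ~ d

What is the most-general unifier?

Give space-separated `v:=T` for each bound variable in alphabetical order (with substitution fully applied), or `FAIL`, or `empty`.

Answer: c:=(Int -> a) e:=(((Int -> a) -> d) -> Int) f:=(Int -> a)

Derivation:
step 1: unify e ~ ((c -> d) -> Int)  [subst: {-} | 3 pending]
  bind e := ((c -> d) -> Int)
step 2: unify c ~ (Int -> a)  [subst: {e:=((c -> d) -> Int)} | 2 pending]
  bind c := (Int -> a)
step 3: unify (Int -> a) ~ f  [subst: {e:=((c -> d) -> Int), c:=(Int -> a)} | 1 pending]
  bind f := (Int -> a)
step 4: unify d ~ d  [subst: {e:=((c -> d) -> Int), c:=(Int -> a), f:=(Int -> a)} | 0 pending]
  -> identical, skip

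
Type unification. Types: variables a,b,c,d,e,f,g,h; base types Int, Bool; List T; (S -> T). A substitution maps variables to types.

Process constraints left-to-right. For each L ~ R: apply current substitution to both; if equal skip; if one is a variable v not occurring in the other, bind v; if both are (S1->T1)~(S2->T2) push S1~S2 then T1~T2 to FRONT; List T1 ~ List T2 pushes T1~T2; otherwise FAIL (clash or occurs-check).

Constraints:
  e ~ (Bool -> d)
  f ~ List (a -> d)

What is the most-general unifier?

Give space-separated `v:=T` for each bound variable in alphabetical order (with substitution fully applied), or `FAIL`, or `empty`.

step 1: unify e ~ (Bool -> d)  [subst: {-} | 1 pending]
  bind e := (Bool -> d)
step 2: unify f ~ List (a -> d)  [subst: {e:=(Bool -> d)} | 0 pending]
  bind f := List (a -> d)

Answer: e:=(Bool -> d) f:=List (a -> d)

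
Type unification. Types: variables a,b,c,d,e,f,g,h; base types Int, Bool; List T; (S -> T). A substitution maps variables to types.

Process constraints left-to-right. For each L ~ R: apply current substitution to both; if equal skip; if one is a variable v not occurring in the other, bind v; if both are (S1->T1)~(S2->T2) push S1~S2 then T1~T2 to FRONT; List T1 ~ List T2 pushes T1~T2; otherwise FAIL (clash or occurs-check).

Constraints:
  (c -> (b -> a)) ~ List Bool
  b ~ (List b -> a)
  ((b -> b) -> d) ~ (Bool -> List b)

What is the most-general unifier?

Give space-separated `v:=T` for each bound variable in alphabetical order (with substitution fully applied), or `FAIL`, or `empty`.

step 1: unify (c -> (b -> a)) ~ List Bool  [subst: {-} | 2 pending]
  clash: (c -> (b -> a)) vs List Bool

Answer: FAIL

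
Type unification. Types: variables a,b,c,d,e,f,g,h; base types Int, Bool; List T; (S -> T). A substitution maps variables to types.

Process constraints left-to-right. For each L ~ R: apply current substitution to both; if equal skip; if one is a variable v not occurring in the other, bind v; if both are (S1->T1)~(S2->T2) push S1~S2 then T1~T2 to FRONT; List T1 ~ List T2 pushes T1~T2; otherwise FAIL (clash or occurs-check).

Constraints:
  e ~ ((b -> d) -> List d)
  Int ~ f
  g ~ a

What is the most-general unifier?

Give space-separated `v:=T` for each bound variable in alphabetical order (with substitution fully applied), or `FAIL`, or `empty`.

step 1: unify e ~ ((b -> d) -> List d)  [subst: {-} | 2 pending]
  bind e := ((b -> d) -> List d)
step 2: unify Int ~ f  [subst: {e:=((b -> d) -> List d)} | 1 pending]
  bind f := Int
step 3: unify g ~ a  [subst: {e:=((b -> d) -> List d), f:=Int} | 0 pending]
  bind g := a

Answer: e:=((b -> d) -> List d) f:=Int g:=a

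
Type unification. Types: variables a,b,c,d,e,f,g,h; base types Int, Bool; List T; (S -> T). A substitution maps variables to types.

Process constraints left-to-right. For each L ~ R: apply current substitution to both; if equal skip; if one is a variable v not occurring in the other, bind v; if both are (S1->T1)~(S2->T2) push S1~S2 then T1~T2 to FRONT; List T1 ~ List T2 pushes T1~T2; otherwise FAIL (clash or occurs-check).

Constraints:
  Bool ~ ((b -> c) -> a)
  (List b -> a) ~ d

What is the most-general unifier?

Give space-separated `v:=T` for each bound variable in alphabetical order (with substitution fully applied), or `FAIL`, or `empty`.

step 1: unify Bool ~ ((b -> c) -> a)  [subst: {-} | 1 pending]
  clash: Bool vs ((b -> c) -> a)

Answer: FAIL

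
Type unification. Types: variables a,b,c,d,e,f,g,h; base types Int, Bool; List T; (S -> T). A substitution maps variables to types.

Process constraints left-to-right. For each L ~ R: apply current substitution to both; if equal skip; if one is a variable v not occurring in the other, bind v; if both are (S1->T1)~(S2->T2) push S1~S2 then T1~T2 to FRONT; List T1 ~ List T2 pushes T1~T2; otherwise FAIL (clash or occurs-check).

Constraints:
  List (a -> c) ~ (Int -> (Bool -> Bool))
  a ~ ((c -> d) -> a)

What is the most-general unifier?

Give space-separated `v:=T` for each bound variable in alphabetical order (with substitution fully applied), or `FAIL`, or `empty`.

Answer: FAIL

Derivation:
step 1: unify List (a -> c) ~ (Int -> (Bool -> Bool))  [subst: {-} | 1 pending]
  clash: List (a -> c) vs (Int -> (Bool -> Bool))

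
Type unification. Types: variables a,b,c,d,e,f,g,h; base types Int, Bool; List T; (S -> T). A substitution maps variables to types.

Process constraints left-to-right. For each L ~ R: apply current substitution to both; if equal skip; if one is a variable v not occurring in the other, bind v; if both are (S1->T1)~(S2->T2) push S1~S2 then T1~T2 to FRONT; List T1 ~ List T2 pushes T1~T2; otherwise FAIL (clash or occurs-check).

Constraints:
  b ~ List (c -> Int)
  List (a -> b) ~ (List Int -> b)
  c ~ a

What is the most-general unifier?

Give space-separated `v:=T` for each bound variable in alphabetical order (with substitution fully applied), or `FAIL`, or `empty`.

Answer: FAIL

Derivation:
step 1: unify b ~ List (c -> Int)  [subst: {-} | 2 pending]
  bind b := List (c -> Int)
step 2: unify List (a -> List (c -> Int)) ~ (List Int -> List (c -> Int))  [subst: {b:=List (c -> Int)} | 1 pending]
  clash: List (a -> List (c -> Int)) vs (List Int -> List (c -> Int))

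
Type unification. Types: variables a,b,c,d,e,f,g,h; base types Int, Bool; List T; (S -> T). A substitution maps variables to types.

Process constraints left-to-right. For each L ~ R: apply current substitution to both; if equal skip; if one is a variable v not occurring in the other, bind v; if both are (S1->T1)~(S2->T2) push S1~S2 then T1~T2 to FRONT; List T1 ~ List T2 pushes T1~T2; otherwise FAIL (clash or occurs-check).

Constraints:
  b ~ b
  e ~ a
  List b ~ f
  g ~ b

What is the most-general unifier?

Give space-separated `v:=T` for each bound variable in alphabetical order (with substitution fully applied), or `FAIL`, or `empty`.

step 1: unify b ~ b  [subst: {-} | 3 pending]
  -> identical, skip
step 2: unify e ~ a  [subst: {-} | 2 pending]
  bind e := a
step 3: unify List b ~ f  [subst: {e:=a} | 1 pending]
  bind f := List b
step 4: unify g ~ b  [subst: {e:=a, f:=List b} | 0 pending]
  bind g := b

Answer: e:=a f:=List b g:=b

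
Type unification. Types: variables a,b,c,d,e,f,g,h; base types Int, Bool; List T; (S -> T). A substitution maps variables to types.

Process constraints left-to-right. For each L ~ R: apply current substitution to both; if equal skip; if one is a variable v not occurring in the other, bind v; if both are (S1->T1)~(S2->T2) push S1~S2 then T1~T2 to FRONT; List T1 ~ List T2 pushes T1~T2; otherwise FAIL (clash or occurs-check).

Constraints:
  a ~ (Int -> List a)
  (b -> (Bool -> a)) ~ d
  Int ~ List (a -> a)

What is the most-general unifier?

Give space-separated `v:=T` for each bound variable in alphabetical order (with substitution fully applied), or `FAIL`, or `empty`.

Answer: FAIL

Derivation:
step 1: unify a ~ (Int -> List a)  [subst: {-} | 2 pending]
  occurs-check fail: a in (Int -> List a)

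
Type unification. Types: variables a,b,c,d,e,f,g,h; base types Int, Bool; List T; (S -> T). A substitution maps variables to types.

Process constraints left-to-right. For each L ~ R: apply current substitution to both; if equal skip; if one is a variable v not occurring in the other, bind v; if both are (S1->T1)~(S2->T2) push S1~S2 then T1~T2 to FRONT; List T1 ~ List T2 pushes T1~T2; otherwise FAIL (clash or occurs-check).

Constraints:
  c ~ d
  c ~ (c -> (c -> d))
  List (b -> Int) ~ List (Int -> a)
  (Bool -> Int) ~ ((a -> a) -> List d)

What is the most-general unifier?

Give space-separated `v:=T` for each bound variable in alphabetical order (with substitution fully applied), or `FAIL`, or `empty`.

step 1: unify c ~ d  [subst: {-} | 3 pending]
  bind c := d
step 2: unify d ~ (d -> (d -> d))  [subst: {c:=d} | 2 pending]
  occurs-check fail: d in (d -> (d -> d))

Answer: FAIL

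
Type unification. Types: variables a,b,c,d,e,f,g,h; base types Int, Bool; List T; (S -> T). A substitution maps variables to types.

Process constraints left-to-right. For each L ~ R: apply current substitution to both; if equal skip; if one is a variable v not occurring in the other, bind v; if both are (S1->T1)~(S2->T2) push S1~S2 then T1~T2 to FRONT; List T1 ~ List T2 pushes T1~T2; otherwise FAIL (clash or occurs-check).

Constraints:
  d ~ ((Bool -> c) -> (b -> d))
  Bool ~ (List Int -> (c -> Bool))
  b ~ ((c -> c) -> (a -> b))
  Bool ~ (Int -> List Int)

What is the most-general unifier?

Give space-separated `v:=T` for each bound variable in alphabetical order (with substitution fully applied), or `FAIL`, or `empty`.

Answer: FAIL

Derivation:
step 1: unify d ~ ((Bool -> c) -> (b -> d))  [subst: {-} | 3 pending]
  occurs-check fail: d in ((Bool -> c) -> (b -> d))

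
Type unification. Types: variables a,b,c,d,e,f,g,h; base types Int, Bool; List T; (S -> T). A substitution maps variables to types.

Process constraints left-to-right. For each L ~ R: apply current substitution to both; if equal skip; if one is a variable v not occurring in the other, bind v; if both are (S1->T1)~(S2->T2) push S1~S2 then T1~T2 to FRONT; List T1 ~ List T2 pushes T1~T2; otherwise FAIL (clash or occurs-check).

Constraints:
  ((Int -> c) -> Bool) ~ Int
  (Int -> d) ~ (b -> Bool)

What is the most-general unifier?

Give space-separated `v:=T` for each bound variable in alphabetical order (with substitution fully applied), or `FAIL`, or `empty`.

step 1: unify ((Int -> c) -> Bool) ~ Int  [subst: {-} | 1 pending]
  clash: ((Int -> c) -> Bool) vs Int

Answer: FAIL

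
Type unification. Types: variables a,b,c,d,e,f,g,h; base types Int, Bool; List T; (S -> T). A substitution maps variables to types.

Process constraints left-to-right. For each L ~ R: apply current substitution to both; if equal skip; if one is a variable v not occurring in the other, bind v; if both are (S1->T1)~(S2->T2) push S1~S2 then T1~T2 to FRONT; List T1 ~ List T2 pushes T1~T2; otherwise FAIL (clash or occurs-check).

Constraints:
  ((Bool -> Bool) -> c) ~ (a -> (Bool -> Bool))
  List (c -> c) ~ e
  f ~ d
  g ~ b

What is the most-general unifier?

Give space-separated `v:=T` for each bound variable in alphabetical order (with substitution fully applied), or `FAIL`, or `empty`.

step 1: unify ((Bool -> Bool) -> c) ~ (a -> (Bool -> Bool))  [subst: {-} | 3 pending]
  -> decompose arrow: push (Bool -> Bool)~a, c~(Bool -> Bool)
step 2: unify (Bool -> Bool) ~ a  [subst: {-} | 4 pending]
  bind a := (Bool -> Bool)
step 3: unify c ~ (Bool -> Bool)  [subst: {a:=(Bool -> Bool)} | 3 pending]
  bind c := (Bool -> Bool)
step 4: unify List ((Bool -> Bool) -> (Bool -> Bool)) ~ e  [subst: {a:=(Bool -> Bool), c:=(Bool -> Bool)} | 2 pending]
  bind e := List ((Bool -> Bool) -> (Bool -> Bool))
step 5: unify f ~ d  [subst: {a:=(Bool -> Bool), c:=(Bool -> Bool), e:=List ((Bool -> Bool) -> (Bool -> Bool))} | 1 pending]
  bind f := d
step 6: unify g ~ b  [subst: {a:=(Bool -> Bool), c:=(Bool -> Bool), e:=List ((Bool -> Bool) -> (Bool -> Bool)), f:=d} | 0 pending]
  bind g := b

Answer: a:=(Bool -> Bool) c:=(Bool -> Bool) e:=List ((Bool -> Bool) -> (Bool -> Bool)) f:=d g:=b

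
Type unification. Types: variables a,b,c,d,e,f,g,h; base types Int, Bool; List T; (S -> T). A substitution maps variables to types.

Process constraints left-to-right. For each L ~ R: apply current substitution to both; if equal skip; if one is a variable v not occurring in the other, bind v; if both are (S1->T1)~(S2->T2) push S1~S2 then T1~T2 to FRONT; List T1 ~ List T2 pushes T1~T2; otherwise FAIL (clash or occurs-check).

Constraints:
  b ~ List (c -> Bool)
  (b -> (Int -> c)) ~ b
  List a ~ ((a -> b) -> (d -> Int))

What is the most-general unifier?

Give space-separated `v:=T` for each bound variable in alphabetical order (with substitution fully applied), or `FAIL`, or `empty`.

Answer: FAIL

Derivation:
step 1: unify b ~ List (c -> Bool)  [subst: {-} | 2 pending]
  bind b := List (c -> Bool)
step 2: unify (List (c -> Bool) -> (Int -> c)) ~ List (c -> Bool)  [subst: {b:=List (c -> Bool)} | 1 pending]
  clash: (List (c -> Bool) -> (Int -> c)) vs List (c -> Bool)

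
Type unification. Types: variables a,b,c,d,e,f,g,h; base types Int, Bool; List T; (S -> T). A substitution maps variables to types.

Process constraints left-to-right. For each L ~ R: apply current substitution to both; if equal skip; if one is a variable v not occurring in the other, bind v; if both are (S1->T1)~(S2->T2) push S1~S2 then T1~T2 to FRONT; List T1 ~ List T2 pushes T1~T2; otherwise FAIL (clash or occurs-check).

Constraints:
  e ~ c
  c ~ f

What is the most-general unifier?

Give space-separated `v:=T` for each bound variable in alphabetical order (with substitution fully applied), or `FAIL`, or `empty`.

step 1: unify e ~ c  [subst: {-} | 1 pending]
  bind e := c
step 2: unify c ~ f  [subst: {e:=c} | 0 pending]
  bind c := f

Answer: c:=f e:=f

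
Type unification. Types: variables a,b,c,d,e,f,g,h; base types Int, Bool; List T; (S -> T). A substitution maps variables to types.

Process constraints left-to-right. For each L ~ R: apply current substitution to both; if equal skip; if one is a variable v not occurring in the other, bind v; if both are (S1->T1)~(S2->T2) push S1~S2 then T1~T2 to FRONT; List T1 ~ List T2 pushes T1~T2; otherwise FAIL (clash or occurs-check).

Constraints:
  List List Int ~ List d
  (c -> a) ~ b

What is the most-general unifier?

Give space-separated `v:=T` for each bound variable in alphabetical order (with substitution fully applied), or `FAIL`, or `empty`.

Answer: b:=(c -> a) d:=List Int

Derivation:
step 1: unify List List Int ~ List d  [subst: {-} | 1 pending]
  -> decompose List: push List Int~d
step 2: unify List Int ~ d  [subst: {-} | 1 pending]
  bind d := List Int
step 3: unify (c -> a) ~ b  [subst: {d:=List Int} | 0 pending]
  bind b := (c -> a)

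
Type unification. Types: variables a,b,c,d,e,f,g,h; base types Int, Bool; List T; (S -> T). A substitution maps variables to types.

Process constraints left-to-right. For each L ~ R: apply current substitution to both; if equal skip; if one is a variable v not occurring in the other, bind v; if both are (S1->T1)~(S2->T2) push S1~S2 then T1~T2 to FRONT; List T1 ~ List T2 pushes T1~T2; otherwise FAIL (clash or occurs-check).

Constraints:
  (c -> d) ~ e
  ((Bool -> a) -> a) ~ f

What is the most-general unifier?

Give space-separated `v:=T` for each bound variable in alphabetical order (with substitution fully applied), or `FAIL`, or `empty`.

Answer: e:=(c -> d) f:=((Bool -> a) -> a)

Derivation:
step 1: unify (c -> d) ~ e  [subst: {-} | 1 pending]
  bind e := (c -> d)
step 2: unify ((Bool -> a) -> a) ~ f  [subst: {e:=(c -> d)} | 0 pending]
  bind f := ((Bool -> a) -> a)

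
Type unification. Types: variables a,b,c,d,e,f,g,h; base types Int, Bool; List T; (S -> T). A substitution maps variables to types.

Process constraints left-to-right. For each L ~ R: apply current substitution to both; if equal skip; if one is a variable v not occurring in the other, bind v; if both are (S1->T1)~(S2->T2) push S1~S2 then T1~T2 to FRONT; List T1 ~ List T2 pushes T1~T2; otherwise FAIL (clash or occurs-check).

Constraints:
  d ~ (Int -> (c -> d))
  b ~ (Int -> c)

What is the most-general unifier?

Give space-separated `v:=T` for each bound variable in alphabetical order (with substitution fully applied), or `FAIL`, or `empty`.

Answer: FAIL

Derivation:
step 1: unify d ~ (Int -> (c -> d))  [subst: {-} | 1 pending]
  occurs-check fail: d in (Int -> (c -> d))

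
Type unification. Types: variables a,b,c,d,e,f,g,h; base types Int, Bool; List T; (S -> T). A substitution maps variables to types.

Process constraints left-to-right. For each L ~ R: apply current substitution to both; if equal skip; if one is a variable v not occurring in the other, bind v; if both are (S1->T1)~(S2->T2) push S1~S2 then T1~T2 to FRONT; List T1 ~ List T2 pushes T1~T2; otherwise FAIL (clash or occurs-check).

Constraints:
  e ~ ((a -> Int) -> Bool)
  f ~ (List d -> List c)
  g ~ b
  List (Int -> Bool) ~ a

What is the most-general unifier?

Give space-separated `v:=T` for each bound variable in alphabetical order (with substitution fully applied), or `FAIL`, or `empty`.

step 1: unify e ~ ((a -> Int) -> Bool)  [subst: {-} | 3 pending]
  bind e := ((a -> Int) -> Bool)
step 2: unify f ~ (List d -> List c)  [subst: {e:=((a -> Int) -> Bool)} | 2 pending]
  bind f := (List d -> List c)
step 3: unify g ~ b  [subst: {e:=((a -> Int) -> Bool), f:=(List d -> List c)} | 1 pending]
  bind g := b
step 4: unify List (Int -> Bool) ~ a  [subst: {e:=((a -> Int) -> Bool), f:=(List d -> List c), g:=b} | 0 pending]
  bind a := List (Int -> Bool)

Answer: a:=List (Int -> Bool) e:=((List (Int -> Bool) -> Int) -> Bool) f:=(List d -> List c) g:=b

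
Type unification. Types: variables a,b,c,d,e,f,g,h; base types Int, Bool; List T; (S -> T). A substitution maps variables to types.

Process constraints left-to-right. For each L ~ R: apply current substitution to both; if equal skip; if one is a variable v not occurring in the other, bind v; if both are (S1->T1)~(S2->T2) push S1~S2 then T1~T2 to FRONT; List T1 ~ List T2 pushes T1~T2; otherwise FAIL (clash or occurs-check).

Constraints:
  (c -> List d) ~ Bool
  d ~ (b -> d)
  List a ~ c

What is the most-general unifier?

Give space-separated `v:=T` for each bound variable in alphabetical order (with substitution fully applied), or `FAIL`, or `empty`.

step 1: unify (c -> List d) ~ Bool  [subst: {-} | 2 pending]
  clash: (c -> List d) vs Bool

Answer: FAIL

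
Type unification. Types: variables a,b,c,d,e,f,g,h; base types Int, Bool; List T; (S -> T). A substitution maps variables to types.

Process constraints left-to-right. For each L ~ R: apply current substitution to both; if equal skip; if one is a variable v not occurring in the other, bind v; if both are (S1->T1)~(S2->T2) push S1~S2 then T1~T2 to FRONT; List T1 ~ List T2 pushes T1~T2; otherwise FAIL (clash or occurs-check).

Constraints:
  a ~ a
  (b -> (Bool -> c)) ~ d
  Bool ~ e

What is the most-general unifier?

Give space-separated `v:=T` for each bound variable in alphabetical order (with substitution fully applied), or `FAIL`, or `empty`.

step 1: unify a ~ a  [subst: {-} | 2 pending]
  -> identical, skip
step 2: unify (b -> (Bool -> c)) ~ d  [subst: {-} | 1 pending]
  bind d := (b -> (Bool -> c))
step 3: unify Bool ~ e  [subst: {d:=(b -> (Bool -> c))} | 0 pending]
  bind e := Bool

Answer: d:=(b -> (Bool -> c)) e:=Bool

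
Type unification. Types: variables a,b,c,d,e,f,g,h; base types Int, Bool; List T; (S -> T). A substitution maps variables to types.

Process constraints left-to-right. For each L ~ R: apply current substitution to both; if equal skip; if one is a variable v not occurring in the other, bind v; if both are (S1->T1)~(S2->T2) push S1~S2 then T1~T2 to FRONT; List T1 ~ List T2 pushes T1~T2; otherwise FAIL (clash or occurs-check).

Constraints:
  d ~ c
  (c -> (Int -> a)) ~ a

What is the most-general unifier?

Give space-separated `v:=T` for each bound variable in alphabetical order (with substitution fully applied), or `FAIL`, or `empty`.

step 1: unify d ~ c  [subst: {-} | 1 pending]
  bind d := c
step 2: unify (c -> (Int -> a)) ~ a  [subst: {d:=c} | 0 pending]
  occurs-check fail

Answer: FAIL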